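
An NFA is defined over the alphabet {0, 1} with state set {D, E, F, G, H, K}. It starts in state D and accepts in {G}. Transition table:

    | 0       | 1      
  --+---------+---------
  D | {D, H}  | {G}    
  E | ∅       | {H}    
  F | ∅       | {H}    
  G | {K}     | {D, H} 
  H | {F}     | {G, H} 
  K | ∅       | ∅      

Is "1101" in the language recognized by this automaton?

Start in {D}.
Read '1': D→{G}; now {G}.
Read '1': G→{D, H}; now {D, H}.
Read '0': D→{D, H}, H→{F}; now {D, F, H}.
Read '1': D→{G}, F→{H}, H→{G, H}; now {G, H}.
The final set {G, H} contains the accepting state G.

Yes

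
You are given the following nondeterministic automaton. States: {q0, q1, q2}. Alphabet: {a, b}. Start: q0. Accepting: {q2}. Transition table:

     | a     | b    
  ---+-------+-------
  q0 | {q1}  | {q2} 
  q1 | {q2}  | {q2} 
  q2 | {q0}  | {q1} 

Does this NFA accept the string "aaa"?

No

Start in {q0}.
Read 'a': q0→{q1}; now {q1}.
Read 'a': q1→{q2}; now {q2}.
Read 'a': q2→{q0}; now {q0}.
The final set {q0} contains no accepting state.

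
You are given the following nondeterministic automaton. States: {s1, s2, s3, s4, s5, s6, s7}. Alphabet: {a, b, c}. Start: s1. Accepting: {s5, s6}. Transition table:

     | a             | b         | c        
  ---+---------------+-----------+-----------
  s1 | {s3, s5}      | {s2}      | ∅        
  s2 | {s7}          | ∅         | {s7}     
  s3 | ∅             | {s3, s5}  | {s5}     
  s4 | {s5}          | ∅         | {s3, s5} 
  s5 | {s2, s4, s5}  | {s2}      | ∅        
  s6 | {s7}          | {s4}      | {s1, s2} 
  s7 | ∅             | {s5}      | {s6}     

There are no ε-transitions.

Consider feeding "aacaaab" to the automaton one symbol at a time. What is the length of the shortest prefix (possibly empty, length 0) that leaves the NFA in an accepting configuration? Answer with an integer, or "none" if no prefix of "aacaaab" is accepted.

1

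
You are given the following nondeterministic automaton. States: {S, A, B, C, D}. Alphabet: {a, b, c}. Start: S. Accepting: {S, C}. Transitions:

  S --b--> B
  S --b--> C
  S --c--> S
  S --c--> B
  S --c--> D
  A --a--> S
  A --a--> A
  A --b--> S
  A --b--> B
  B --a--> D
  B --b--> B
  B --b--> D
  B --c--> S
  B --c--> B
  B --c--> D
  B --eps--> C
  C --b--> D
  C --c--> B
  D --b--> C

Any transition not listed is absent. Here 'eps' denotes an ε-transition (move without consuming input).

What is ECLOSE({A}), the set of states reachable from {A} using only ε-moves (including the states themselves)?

{A}

Begin with {A}.
No ε-moves leave this set, so the closure equals the set itself.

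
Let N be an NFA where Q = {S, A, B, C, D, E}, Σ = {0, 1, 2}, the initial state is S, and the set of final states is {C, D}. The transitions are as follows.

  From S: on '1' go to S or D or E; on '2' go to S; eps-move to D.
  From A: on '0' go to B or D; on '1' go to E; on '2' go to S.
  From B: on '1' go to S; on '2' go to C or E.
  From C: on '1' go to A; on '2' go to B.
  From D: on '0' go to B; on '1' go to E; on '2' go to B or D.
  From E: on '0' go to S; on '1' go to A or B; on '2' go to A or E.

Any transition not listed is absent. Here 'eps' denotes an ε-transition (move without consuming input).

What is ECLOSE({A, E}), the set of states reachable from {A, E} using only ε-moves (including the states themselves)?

{A, E}

Begin with {A, E}.
No ε-moves leave this set, so the closure equals the set itself.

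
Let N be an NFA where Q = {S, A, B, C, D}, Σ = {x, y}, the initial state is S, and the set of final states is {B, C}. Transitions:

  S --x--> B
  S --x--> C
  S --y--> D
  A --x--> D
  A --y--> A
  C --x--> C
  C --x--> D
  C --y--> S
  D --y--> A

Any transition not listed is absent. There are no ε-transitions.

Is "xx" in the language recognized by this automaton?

Yes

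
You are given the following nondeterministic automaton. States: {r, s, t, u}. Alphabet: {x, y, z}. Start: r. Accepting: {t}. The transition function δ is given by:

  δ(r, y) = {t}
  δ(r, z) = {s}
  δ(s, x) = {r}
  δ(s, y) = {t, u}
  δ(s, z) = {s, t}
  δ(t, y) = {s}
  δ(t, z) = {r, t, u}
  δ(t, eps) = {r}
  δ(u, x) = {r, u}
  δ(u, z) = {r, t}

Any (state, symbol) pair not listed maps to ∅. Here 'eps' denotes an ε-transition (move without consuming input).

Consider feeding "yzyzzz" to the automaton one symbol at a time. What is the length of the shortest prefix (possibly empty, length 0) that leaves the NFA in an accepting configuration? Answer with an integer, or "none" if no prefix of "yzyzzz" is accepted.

Start in {r}.
Read 'y': {r} → {r, t}.
None of the earlier sets intersect F, but {r, t} does.

1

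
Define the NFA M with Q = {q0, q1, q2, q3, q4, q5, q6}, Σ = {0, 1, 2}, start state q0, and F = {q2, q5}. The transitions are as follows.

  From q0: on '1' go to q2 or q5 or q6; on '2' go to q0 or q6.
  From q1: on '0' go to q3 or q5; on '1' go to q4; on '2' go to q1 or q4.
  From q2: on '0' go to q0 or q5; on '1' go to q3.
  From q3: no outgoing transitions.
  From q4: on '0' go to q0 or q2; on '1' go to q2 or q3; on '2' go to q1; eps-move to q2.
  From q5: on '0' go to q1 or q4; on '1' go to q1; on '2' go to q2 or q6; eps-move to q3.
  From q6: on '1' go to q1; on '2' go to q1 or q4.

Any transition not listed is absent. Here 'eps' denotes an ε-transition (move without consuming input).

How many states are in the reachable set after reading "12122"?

3

Start in {q0}.
Read '1': q0→{q2, q5, q6}; union {q2, q5, q6}; ε-closure = {q2, q3, q5, q6}.
Read '2': q2→∅, q3→∅, q5→{q2, q6}, q6→{q1, q4}; now {q1, q2, q4, q6}.
Read '1': q1→{q4}, q2→{q3}, q4→{q2, q3}, q6→{q1}; now {q1, q2, q3, q4}.
Read '2': q1→{q1, q4}, q2→∅, q3→∅, q4→{q1}; union {q1, q4}; ε-closure = {q1, q2, q4}.
Read '2': q1→{q1, q4}, q2→∅, q4→{q1}; union {q1, q4}; ε-closure = {q1, q2, q4}.
That set has 3 states.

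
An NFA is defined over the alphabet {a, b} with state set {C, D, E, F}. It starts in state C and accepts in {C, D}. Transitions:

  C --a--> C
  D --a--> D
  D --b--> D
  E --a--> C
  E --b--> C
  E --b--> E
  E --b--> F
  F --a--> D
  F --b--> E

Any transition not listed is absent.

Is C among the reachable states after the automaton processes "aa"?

Start in {C}.
Read 'a': C→{C}; now {C}.
Read 'a': C→{C}; now {C}.
State C is in {C}.

Yes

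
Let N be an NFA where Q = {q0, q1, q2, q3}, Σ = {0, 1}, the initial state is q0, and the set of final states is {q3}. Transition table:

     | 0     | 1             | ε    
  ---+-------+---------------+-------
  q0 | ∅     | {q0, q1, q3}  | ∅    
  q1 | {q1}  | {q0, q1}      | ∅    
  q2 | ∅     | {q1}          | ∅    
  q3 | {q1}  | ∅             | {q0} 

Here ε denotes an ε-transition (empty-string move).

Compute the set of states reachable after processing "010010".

Start in {q0}.
Read '0': q0→∅; now ∅.
The set is empty and remains empty for the remaining 5 symbols.

∅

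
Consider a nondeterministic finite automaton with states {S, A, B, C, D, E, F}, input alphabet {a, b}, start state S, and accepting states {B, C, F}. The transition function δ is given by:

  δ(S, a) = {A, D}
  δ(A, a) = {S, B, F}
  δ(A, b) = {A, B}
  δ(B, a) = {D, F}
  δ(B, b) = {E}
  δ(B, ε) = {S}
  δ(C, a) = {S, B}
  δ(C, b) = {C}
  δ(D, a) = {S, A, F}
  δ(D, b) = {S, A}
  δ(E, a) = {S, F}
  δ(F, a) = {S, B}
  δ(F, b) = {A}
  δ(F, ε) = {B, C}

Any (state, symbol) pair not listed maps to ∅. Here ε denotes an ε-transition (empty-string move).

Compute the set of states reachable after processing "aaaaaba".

Start in {S}.
Read 'a': {S} → {A, D}.
Read 'a': {A, D} → {S, A, B, C, F}.
Read 'a': {S, A, B, C, F} → {S, A, B, C, D, F}.
Read 'a': {S, A, B, C, D, F} → {S, A, B, C, D, F}.
Read 'a': {S, A, B, C, D, F} → {S, A, B, C, D, F}.
Read 'b': {S, A, B, C, D, F} → {S, A, B, C, E}.
Read 'a': {S, A, B, C, E} → {S, A, B, C, D, F}.

{S, A, B, C, D, F}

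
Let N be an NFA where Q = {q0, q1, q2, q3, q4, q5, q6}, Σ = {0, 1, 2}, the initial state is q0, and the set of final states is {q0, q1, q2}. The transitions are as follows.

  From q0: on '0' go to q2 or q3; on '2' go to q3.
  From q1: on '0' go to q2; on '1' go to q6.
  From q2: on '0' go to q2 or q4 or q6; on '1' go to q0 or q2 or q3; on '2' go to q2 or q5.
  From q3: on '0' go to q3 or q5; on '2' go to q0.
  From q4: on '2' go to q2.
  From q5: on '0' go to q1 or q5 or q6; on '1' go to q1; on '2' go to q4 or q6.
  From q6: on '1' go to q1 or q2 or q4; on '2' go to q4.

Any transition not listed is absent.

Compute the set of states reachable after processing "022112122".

Start in {q0}.
Read '0': {q0} → {q2, q3}.
Read '2': {q2, q3} → {q0, q2, q5}.
Read '2': {q0, q2, q5} → {q2, q3, q4, q5, q6}.
Read '1': {q2, q3, q4, q5, q6} → {q0, q1, q2, q3, q4}.
Read '1': {q0, q1, q2, q3, q4} → {q0, q2, q3, q6}.
Read '2': {q0, q2, q3, q6} → {q0, q2, q3, q4, q5}.
Read '1': {q0, q2, q3, q4, q5} → {q0, q1, q2, q3}.
Read '2': {q0, q1, q2, q3} → {q0, q2, q3, q5}.
Read '2': {q0, q2, q3, q5} → {q0, q2, q3, q4, q5, q6}.

{q0, q2, q3, q4, q5, q6}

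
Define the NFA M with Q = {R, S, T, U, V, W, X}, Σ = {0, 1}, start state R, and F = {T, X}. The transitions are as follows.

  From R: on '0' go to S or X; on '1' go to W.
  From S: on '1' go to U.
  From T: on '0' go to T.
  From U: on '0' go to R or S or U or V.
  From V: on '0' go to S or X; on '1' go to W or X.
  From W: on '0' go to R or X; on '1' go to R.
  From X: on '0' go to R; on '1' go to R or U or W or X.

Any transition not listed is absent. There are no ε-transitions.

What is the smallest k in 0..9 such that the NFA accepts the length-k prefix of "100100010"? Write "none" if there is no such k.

Start in {R}.
Read '1': R→{W}; now {W}.
Read '0': W→{R, X}; now {R, X}.
None of the earlier sets intersect F, but {R, X} does.

2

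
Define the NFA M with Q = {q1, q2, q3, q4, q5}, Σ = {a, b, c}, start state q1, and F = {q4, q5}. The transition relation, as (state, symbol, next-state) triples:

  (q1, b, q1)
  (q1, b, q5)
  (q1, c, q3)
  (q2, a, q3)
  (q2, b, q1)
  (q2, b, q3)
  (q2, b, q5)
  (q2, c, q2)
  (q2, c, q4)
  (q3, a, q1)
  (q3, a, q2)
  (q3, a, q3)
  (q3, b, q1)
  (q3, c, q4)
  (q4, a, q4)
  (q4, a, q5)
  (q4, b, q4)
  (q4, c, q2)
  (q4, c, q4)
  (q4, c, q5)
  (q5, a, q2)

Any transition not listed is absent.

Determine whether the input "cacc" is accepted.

Yes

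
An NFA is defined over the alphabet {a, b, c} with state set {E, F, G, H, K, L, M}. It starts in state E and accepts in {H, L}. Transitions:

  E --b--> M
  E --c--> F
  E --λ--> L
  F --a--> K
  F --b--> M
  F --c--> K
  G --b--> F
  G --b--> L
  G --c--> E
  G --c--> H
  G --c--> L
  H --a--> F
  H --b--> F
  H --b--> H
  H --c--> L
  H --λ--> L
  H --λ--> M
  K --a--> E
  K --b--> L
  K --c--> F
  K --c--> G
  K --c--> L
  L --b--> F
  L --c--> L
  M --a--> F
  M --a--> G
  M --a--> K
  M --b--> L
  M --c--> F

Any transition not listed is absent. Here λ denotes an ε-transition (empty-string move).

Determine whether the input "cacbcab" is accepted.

Yes

Start: ε-closure({E}) = {E, L}.
Read 'c': E→{F}, L→{L}; now {F, L}.
Read 'a': F→{K}, L→∅; now {K}.
Read 'c': K→{F, G, L}; now {F, G, L}.
Read 'b': F→{M}, G→{F, L}, L→{F}; now {F, L, M}.
Read 'c': F→{K}, L→{L}, M→{F}; now {F, K, L}.
Read 'a': F→{K}, K→{E}, L→∅; union {E, K}; ε-closure = {E, K, L}.
Read 'b': E→{M}, K→{L}, L→{F}; now {F, L, M}.
The final set {F, L, M} contains the accepting state L.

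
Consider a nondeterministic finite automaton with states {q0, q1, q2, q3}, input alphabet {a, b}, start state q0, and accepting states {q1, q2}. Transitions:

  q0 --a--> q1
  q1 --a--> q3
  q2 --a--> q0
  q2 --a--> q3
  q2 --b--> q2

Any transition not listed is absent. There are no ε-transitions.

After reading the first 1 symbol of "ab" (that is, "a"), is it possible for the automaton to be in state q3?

Start in {q0}.
Read 'a': q0→{q1}; now {q1}.
State q3 is not in {q1}.

No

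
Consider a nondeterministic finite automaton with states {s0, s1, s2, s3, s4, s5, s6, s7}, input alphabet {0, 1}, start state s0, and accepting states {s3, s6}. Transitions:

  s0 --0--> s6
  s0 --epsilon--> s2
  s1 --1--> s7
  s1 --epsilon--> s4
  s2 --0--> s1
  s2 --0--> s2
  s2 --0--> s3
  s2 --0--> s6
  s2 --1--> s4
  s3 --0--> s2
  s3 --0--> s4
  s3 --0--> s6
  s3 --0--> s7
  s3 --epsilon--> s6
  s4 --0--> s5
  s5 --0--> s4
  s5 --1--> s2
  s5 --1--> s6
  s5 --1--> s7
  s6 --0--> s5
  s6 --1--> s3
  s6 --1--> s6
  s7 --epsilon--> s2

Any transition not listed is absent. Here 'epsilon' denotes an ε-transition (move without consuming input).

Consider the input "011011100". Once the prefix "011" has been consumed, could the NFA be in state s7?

Start: ε-closure({s0}) = {s0, s2}.
Read '0': {s0, s2} → {s1, s2, s3, s4, s6}.
Read '1': {s1, s2, s3, s4, s6} → {s2, s3, s4, s6, s7}.
Read '1': {s2, s3, s4, s6, s7} → {s3, s4, s6}.
State s7 is not in {s3, s4, s6}.

No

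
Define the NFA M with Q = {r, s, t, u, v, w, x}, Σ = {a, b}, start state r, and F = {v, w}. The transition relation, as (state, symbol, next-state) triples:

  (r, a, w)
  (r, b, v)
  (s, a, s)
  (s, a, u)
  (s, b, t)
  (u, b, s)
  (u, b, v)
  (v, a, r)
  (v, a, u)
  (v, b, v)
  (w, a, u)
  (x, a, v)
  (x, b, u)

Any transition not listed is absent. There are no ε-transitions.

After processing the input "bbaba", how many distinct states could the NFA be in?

3

Start in {r}.
Read 'b': r→{v}; now {v}.
Read 'b': v→{v}; now {v}.
Read 'a': v→{r, u}; now {r, u}.
Read 'b': r→{v}, u→{s, v}; now {s, v}.
Read 'a': s→{s, u}, v→{r, u}; now {r, s, u}.
That set has 3 states.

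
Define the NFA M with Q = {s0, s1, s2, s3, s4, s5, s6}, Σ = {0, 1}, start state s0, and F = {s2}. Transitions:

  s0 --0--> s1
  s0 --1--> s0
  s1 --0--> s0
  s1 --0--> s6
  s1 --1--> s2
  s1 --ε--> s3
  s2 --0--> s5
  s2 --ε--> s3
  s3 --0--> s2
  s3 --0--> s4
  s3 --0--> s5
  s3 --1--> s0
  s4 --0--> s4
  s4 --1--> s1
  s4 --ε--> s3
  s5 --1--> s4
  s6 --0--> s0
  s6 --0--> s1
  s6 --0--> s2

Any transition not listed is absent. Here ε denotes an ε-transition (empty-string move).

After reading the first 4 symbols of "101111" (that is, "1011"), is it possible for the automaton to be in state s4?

No

Start in {s0}.
Read '1': {s0} → {s0}.
Read '0': {s0} → {s1, s3}.
Read '1': {s1, s3} → {s0, s2, s3}.
Read '1': {s0, s2, s3} → {s0}.
State s4 is not in {s0}.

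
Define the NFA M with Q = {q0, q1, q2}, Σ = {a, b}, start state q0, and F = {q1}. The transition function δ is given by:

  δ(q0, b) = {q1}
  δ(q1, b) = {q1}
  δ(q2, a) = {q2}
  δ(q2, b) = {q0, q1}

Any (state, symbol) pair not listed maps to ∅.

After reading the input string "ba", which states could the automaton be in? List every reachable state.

∅

Start in {q0}.
Read 'b': q0→{q1}; now {q1}.
Read 'a': q1→∅; now ∅.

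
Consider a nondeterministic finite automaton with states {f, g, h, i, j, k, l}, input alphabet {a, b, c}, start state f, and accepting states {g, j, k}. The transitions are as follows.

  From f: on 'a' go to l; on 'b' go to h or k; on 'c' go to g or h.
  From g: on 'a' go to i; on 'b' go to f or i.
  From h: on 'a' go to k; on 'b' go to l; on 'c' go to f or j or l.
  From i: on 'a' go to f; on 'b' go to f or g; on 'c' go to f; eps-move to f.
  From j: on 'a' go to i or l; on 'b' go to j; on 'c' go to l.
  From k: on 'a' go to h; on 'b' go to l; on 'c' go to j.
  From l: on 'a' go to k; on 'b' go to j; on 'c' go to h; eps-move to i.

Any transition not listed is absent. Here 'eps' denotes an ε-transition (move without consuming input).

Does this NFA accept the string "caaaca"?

Yes

Start in {f}.
Read 'c': {f} → {g, h}.
Read 'a': {g, h} → {f, i, k}.
Read 'a': {f, i, k} → {f, h, i, l}.
Read 'a': {f, h, i, l} → {f, i, k, l}.
Read 'c': {f, i, k, l} → {f, g, h, j}.
Read 'a': {f, g, h, j} → {f, i, k, l}.
The final set {f, i, k, l} contains the accepting state k.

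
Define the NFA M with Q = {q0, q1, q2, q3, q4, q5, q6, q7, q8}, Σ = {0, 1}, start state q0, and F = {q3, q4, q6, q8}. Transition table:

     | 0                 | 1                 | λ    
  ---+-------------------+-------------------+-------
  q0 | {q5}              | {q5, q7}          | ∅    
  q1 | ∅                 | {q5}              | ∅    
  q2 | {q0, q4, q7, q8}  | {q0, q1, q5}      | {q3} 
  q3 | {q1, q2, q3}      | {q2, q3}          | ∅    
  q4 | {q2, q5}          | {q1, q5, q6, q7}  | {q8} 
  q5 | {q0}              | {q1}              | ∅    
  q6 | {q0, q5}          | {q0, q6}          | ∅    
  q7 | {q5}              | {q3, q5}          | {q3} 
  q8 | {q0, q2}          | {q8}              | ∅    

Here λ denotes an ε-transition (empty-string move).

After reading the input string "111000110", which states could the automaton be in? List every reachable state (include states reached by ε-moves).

Start in {q0}.
Read '1': q0→{q5, q7}; union {q5, q7}; ε-closure = {q3, q5, q7}.
Read '1': q3→{q2, q3}, q5→{q1}, q7→{q3, q5}; now {q1, q2, q3, q5}.
Read '1': q1→{q5}, q2→{q0, q1, q5}, q3→{q2, q3}, q5→{q1}; now {q0, q1, q2, q3, q5}.
Read '0': q0→{q5}, q1→∅, q2→{q0, q4, q7, q8}, q3→{q1, q2, q3}, q5→{q0}; now {q0, q1, q2, q3, q4, q5, q7, q8}.
Read '0': q0→{q5}, q1→∅, q2→{q0, q4, q7, q8}, q3→{q1, q2, q3}, q4→{q2, q5}, q5→{q0}, q7→{q5}, q8→{q0, q2}; now {q0, q1, q2, q3, q4, q5, q7, q8}.
Read '0': q0→{q5}, q1→∅, q2→{q0, q4, q7, q8}, q3→{q1, q2, q3}, q4→{q2, q5}, q5→{q0}, q7→{q5}, q8→{q0, q2}; now {q0, q1, q2, q3, q4, q5, q7, q8}.
Read '1': q0→{q5, q7}, q1→{q5}, q2→{q0, q1, q5}, q3→{q2, q3}, q4→{q1, q5, q6, q7}, q5→{q1}, q7→{q3, q5}, q8→{q8}; now {q0, q1, q2, q3, q5, q6, q7, q8}.
Read '1': q0→{q5, q7}, q1→{q5}, q2→{q0, q1, q5}, q3→{q2, q3}, q5→{q1}, q6→{q0, q6}, q7→{q3, q5}, q8→{q8}; now {q0, q1, q2, q3, q5, q6, q7, q8}.
Read '0': q0→{q5}, q1→∅, q2→{q0, q4, q7, q8}, q3→{q1, q2, q3}, q5→{q0}, q6→{q0, q5}, q7→{q5}, q8→{q0, q2}; now {q0, q1, q2, q3, q4, q5, q7, q8}.

{q0, q1, q2, q3, q4, q5, q7, q8}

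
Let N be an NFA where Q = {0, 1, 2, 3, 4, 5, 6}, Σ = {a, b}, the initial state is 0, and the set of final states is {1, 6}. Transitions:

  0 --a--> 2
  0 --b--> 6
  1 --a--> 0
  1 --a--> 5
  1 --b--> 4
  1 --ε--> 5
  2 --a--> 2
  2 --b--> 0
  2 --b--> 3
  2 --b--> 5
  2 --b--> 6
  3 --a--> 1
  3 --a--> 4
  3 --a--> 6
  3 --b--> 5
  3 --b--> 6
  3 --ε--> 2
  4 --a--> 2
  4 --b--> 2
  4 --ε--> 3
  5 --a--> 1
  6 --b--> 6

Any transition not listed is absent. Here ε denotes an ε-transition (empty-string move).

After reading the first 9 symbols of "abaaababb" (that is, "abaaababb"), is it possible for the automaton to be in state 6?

Start in {0}.
Read 'a': 0→{2}; now {2}.
Read 'b': 2→{0, 3, 5, 6}; union {0, 3, 5, 6}; ε-closure = {0, 2, 3, 5, 6}.
Read 'a': 0→{2}, 2→{2}, 3→{1, 4, 6}, 5→{1}, 6→∅; union {1, 2, 4, 6}; ε-closure = {1, 2, 3, 4, 5, 6}.
Read 'a': 1→{0, 5}, 2→{2}, 3→{1, 4, 6}, 4→{2}, 5→{1}, 6→∅; union {0, 1, 2, 4, 5, 6}; ε-closure = {0, 1, 2, 3, 4, 5, 6}.
Read 'a': 0→{2}, 1→{0, 5}, 2→{2}, 3→{1, 4, 6}, 4→{2}, 5→{1}, 6→∅; union {0, 1, 2, 4, 5, 6}; ε-closure = {0, 1, 2, 3, 4, 5, 6}.
Read 'b': 0→{6}, 1→{4}, 2→{0, 3, 5, 6}, 3→{5, 6}, 4→{2}, 5→∅, 6→{6}; now {0, 2, 3, 4, 5, 6}.
Read 'a': 0→{2}, 2→{2}, 3→{1, 4, 6}, 4→{2}, 5→{1}, 6→∅; union {1, 2, 4, 6}; ε-closure = {1, 2, 3, 4, 5, 6}.
Read 'b': 1→{4}, 2→{0, 3, 5, 6}, 3→{5, 6}, 4→{2}, 5→∅, 6→{6}; now {0, 2, 3, 4, 5, 6}.
Read 'b': 0→{6}, 2→{0, 3, 5, 6}, 3→{5, 6}, 4→{2}, 5→∅, 6→{6}; now {0, 2, 3, 5, 6}.
State 6 is in {0, 2, 3, 5, 6}.

Yes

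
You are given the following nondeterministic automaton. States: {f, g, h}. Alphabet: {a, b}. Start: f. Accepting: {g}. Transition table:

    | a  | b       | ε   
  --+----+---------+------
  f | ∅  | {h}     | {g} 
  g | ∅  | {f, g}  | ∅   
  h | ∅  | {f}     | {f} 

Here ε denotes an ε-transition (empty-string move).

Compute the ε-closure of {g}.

{g}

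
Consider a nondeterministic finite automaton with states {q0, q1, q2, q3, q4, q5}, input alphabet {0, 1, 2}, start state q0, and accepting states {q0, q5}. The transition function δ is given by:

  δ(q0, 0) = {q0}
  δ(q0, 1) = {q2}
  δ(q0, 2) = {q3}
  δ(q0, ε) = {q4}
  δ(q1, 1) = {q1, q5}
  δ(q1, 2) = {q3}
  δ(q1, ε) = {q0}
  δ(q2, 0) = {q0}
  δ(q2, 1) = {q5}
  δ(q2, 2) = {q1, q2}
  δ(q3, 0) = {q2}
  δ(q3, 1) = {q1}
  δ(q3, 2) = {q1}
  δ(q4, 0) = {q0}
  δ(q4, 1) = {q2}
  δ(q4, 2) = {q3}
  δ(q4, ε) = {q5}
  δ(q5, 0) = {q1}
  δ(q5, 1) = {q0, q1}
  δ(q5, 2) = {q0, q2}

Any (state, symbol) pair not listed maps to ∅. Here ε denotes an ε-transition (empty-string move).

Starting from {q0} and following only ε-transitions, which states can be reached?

Begin with {q0}.
ε-move q0 → q4; add q4.
ε-move q4 → q5; add q5.

{q0, q4, q5}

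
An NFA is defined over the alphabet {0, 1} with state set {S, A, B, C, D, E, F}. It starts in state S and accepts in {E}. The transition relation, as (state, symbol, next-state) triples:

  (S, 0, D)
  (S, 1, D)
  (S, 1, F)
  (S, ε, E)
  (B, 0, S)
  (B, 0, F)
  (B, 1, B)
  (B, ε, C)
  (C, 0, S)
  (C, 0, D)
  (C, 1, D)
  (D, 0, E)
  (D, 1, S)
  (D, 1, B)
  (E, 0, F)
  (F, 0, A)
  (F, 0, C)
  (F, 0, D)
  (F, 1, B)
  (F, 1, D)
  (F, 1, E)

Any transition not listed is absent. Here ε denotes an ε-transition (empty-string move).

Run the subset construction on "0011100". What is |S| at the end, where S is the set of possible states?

6

Start: ε-closure({S}) = {S, E}.
Read '0': {S, E} → {D, F}.
Read '0': {D, F} → {A, C, D, E}.
Read '1': {A, C, D, E} → {S, B, C, D, E}.
Read '1': {S, B, C, D, E} → {S, B, C, D, E, F}.
Read '1': {S, B, C, D, E, F} → {S, B, C, D, E, F}.
Read '0': {S, B, C, D, E, F} → {S, A, C, D, E, F}.
Read '0': {S, A, C, D, E, F} → {S, A, C, D, E, F}.
That set has 6 states.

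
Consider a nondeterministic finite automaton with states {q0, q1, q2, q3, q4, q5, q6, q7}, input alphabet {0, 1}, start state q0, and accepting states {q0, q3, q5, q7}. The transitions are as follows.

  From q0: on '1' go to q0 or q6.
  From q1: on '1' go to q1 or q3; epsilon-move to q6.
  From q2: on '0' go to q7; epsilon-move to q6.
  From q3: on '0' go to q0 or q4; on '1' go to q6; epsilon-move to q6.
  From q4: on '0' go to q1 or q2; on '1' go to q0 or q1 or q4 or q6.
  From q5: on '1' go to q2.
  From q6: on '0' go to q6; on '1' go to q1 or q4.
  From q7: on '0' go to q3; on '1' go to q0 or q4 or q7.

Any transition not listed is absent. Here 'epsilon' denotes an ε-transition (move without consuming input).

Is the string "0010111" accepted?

Start in {q0}.
Read '0': q0→∅; now ∅.
The set is empty and remains empty for the remaining 6 symbols.
The final set ∅ contains no accepting state.

No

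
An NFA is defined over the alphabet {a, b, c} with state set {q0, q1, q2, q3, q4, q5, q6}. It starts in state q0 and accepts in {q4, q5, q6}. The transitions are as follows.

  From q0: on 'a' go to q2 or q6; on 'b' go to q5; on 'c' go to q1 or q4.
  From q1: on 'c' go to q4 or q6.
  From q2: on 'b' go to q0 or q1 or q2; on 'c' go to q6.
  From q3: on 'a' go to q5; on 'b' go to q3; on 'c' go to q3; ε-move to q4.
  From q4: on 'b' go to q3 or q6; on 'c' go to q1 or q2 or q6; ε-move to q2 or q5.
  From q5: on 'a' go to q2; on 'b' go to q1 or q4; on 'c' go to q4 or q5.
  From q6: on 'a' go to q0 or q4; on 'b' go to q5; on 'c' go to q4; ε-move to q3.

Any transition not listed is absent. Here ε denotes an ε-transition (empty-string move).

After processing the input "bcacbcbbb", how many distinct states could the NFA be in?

7

Start in {q0}.
Read 'b': q0→{q5}; now {q5}.
Read 'c': q5→{q4, q5}; union {q4, q5}; ε-closure = {q2, q4, q5}.
Read 'a': q2→∅, q4→∅, q5→{q2}; now {q2}.
Read 'c': q2→{q6}; union {q6}; ε-closure = {q2, q3, q4, q5, q6}.
Read 'b': q2→{q0, q1, q2}, q3→{q3}, q4→{q3, q6}, q5→{q1, q4}, q6→{q5}; now {q0, q1, q2, q3, q4, q5, q6}.
Read 'c': q0→{q1, q4}, q1→{q4, q6}, q2→{q6}, q3→{q3}, q4→{q1, q2, q6}, q5→{q4, q5}, q6→{q4}; now {q1, q2, q3, q4, q5, q6}.
Read 'b': q1→∅, q2→{q0, q1, q2}, q3→{q3}, q4→{q3, q6}, q5→{q1, q4}, q6→{q5}; now {q0, q1, q2, q3, q4, q5, q6}.
Read 'b': q0→{q5}, q1→∅, q2→{q0, q1, q2}, q3→{q3}, q4→{q3, q6}, q5→{q1, q4}, q6→{q5}; now {q0, q1, q2, q3, q4, q5, q6}.
Read 'b': q0→{q5}, q1→∅, q2→{q0, q1, q2}, q3→{q3}, q4→{q3, q6}, q5→{q1, q4}, q6→{q5}; now {q0, q1, q2, q3, q4, q5, q6}.
That set has 7 states.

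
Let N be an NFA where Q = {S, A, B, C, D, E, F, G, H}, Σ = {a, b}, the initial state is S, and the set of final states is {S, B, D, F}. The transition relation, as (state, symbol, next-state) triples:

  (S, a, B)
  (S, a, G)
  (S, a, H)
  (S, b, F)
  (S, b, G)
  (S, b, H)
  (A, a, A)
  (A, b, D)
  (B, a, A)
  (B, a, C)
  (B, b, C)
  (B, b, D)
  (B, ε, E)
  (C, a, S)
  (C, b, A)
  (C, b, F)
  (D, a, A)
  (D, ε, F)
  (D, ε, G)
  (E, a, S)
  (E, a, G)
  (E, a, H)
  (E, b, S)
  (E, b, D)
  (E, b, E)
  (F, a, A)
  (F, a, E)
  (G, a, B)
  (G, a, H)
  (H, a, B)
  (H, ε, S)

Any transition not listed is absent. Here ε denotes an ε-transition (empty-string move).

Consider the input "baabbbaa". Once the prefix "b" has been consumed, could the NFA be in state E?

No

Start in {S}.
Read 'b': S→{F, G, H}; union {F, G, H}; ε-closure = {S, F, G, H}.
State E is not in {S, F, G, H}.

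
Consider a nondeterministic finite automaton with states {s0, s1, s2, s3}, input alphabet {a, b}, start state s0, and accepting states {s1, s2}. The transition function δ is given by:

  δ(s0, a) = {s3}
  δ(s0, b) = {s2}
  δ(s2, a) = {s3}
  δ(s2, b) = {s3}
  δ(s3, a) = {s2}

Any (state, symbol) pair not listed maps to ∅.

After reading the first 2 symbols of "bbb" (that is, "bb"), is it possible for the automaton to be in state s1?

Start in {s0}.
Read 'b': {s0} → {s2}.
Read 'b': {s2} → {s3}.
State s1 is not in {s3}.

No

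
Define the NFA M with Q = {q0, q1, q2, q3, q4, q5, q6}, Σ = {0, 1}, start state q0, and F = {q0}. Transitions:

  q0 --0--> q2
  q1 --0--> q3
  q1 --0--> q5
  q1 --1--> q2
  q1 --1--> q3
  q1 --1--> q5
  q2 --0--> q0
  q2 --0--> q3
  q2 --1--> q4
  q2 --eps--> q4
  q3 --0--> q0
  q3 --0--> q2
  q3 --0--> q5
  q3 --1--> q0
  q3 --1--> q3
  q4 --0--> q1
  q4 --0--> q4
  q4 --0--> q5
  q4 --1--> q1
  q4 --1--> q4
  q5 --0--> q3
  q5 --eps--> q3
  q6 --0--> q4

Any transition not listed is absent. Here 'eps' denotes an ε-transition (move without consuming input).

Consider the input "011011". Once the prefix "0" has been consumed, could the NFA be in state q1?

Start in {q0}.
Read '0': q0→{q2}; union {q2}; ε-closure = {q2, q4}.
State q1 is not in {q2, q4}.

No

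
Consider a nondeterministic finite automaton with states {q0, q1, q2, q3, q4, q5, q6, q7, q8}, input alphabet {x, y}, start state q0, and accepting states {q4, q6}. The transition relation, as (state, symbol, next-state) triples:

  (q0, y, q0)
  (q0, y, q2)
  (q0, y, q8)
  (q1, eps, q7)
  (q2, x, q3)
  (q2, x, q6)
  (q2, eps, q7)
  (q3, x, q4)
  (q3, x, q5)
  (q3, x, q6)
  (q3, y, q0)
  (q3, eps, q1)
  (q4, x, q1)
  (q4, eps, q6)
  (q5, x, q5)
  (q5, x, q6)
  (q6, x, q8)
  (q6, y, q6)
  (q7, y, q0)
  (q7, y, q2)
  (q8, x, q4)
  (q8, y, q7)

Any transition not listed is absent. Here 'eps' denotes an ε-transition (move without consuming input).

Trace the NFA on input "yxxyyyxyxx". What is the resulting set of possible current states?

Start in {q0}.
Read 'y': q0→{q0, q2, q8}; union {q0, q2, q8}; ε-closure = {q0, q2, q7, q8}.
Read 'x': q0→∅, q2→{q3, q6}, q7→∅, q8→{q4}; union {q3, q4, q6}; ε-closure = {q1, q3, q4, q6, q7}.
Read 'x': q1→∅, q3→{q4, q5, q6}, q4→{q1}, q6→{q8}, q7→∅; union {q1, q4, q5, q6, q8}; ε-closure = {q1, q4, q5, q6, q7, q8}.
Read 'y': q1→∅, q4→∅, q5→∅, q6→{q6}, q7→{q0, q2}, q8→{q7}; now {q0, q2, q6, q7}.
Read 'y': q0→{q0, q2, q8}, q2→∅, q6→{q6}, q7→{q0, q2}; union {q0, q2, q6, q8}; ε-closure = {q0, q2, q6, q7, q8}.
Read 'y': q0→{q0, q2, q8}, q2→∅, q6→{q6}, q7→{q0, q2}, q8→{q7}; now {q0, q2, q6, q7, q8}.
Read 'x': q0→∅, q2→{q3, q6}, q6→{q8}, q7→∅, q8→{q4}; union {q3, q4, q6, q8}; ε-closure = {q1, q3, q4, q6, q7, q8}.
Read 'y': q1→∅, q3→{q0}, q4→∅, q6→{q6}, q7→{q0, q2}, q8→{q7}; now {q0, q2, q6, q7}.
Read 'x': q0→∅, q2→{q3, q6}, q6→{q8}, q7→∅; union {q3, q6, q8}; ε-closure = {q1, q3, q6, q7, q8}.
Read 'x': q1→∅, q3→{q4, q5, q6}, q6→{q8}, q7→∅, q8→{q4}; now {q4, q5, q6, q8}.

{q4, q5, q6, q8}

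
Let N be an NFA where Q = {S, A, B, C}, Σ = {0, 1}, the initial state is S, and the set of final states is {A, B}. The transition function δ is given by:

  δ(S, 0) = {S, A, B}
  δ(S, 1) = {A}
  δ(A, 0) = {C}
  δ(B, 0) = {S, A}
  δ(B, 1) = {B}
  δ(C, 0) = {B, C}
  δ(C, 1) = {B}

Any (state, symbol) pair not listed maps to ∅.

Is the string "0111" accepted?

Start in {S}.
Read '0': {S} → {S, A, B}.
Read '1': {S, A, B} → {A, B}.
Read '1': {A, B} → {B}.
Read '1': {B} → {B}.
The final set {B} contains the accepting state B.

Yes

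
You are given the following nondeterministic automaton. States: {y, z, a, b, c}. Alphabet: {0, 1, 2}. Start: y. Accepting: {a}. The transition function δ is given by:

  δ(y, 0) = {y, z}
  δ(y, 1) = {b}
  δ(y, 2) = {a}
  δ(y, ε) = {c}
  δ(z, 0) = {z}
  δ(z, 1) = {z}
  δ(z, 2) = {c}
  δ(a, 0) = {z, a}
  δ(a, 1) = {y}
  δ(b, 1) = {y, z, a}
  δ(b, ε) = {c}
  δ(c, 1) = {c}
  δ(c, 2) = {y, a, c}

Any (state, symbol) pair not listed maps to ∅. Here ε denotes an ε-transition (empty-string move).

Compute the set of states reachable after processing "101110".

∅

Start: ε-closure({y}) = {y, c}.
Read '1': {y, c} → {b, c}.
Read '0': {b, c} → ∅.
The set is empty and remains empty for the remaining 4 symbols.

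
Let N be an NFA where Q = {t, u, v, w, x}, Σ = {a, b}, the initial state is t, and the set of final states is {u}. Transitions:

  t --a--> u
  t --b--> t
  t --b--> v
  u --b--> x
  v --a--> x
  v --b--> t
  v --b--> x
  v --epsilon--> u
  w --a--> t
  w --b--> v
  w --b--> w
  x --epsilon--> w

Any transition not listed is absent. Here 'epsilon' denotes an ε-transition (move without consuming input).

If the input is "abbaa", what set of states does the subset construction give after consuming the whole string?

{t, u}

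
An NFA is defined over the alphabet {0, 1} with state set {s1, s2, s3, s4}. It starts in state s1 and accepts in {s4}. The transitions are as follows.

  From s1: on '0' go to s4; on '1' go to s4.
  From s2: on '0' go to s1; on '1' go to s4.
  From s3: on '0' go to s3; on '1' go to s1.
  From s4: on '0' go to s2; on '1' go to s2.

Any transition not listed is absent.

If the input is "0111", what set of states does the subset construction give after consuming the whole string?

Start in {s1}.
Read '0': s1→{s4}; now {s4}.
Read '1': s4→{s2}; now {s2}.
Read '1': s2→{s4}; now {s4}.
Read '1': s4→{s2}; now {s2}.

{s2}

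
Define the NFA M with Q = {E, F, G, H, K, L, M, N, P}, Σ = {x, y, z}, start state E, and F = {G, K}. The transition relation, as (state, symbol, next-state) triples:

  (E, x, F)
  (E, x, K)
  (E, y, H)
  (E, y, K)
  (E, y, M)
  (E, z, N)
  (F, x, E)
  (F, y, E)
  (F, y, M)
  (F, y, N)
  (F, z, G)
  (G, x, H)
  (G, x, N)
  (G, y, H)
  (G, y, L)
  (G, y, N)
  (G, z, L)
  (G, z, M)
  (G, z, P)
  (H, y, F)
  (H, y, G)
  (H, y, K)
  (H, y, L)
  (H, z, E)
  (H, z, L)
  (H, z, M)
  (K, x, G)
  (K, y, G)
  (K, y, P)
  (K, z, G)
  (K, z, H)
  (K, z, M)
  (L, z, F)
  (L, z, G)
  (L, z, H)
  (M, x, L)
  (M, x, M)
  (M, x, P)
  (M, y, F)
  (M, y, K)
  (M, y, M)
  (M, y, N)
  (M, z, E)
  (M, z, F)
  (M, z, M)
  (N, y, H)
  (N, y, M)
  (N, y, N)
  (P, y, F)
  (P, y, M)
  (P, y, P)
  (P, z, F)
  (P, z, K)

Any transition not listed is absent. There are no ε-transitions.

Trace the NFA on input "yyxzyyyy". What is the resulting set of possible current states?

{E, F, G, H, K, L, M, N, P}

Start in {E}.
Read 'y': E→{H, K, M}; now {H, K, M}.
Read 'y': H→{F, G, K, L}, K→{G, P}, M→{F, K, M, N}; now {F, G, K, L, M, N, P}.
Read 'x': F→{E}, G→{H, N}, K→{G}, L→∅, M→{L, M, P}, N→∅, P→∅; now {E, G, H, L, M, N, P}.
Read 'z': E→{N}, G→{L, M, P}, H→{E, L, M}, L→{F, G, H}, M→{E, F, M}, N→∅, P→{F, K}; now {E, F, G, H, K, L, M, N, P}.
Read 'y': E→{H, K, M}, F→{E, M, N}, G→{H, L, N}, H→{F, G, K, L}, K→{G, P}, L→∅, M→{F, K, M, N}, N→{H, M, N}, P→{F, M, P}; now {E, F, G, H, K, L, M, N, P}.
Read 'y': E→{H, K, M}, F→{E, M, N}, G→{H, L, N}, H→{F, G, K, L}, K→{G, P}, L→∅, M→{F, K, M, N}, N→{H, M, N}, P→{F, M, P}; now {E, F, G, H, K, L, M, N, P}.
Read 'y': E→{H, K, M}, F→{E, M, N}, G→{H, L, N}, H→{F, G, K, L}, K→{G, P}, L→∅, M→{F, K, M, N}, N→{H, M, N}, P→{F, M, P}; now {E, F, G, H, K, L, M, N, P}.
Read 'y': E→{H, K, M}, F→{E, M, N}, G→{H, L, N}, H→{F, G, K, L}, K→{G, P}, L→∅, M→{F, K, M, N}, N→{H, M, N}, P→{F, M, P}; now {E, F, G, H, K, L, M, N, P}.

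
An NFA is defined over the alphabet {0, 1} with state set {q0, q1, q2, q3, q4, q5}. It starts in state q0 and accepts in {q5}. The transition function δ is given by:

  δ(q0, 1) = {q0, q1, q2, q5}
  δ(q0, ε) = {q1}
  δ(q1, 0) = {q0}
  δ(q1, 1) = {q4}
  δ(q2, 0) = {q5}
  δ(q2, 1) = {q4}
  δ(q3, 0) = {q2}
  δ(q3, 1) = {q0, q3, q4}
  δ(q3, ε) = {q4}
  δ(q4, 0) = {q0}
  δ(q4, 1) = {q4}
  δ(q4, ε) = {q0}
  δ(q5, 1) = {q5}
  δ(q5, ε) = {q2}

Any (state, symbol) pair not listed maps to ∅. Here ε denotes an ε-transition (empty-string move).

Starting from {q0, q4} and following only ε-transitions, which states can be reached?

Begin with {q0, q4}.
ε-move q0 → q1; add q1.

{q0, q1, q4}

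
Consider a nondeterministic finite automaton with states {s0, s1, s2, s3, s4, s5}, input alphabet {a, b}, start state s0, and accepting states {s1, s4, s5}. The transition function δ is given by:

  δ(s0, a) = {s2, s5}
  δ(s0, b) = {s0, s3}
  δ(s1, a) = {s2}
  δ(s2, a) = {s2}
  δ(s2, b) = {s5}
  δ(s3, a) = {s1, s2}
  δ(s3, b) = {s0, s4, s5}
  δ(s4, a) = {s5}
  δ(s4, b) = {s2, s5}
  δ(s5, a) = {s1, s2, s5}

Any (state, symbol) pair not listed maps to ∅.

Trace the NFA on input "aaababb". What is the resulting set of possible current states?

Start in {s0}.
Read 'a': {s0} → {s2, s5}.
Read 'a': {s2, s5} → {s1, s2, s5}.
Read 'a': {s1, s2, s5} → {s1, s2, s5}.
Read 'b': {s1, s2, s5} → {s5}.
Read 'a': {s5} → {s1, s2, s5}.
Read 'b': {s1, s2, s5} → {s5}.
Read 'b': {s5} → ∅.

∅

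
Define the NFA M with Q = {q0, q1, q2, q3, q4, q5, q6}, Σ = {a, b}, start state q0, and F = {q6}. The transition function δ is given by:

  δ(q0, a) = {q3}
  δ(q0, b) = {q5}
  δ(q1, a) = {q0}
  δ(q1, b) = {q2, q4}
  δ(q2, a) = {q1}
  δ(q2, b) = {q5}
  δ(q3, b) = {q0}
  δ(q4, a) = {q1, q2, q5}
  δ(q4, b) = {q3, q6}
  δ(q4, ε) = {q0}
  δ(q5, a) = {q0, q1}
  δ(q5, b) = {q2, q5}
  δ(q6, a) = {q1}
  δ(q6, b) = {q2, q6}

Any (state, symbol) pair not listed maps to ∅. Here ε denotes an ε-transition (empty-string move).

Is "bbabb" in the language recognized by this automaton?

Start in {q0}.
Read 'b': {q0} → {q5}.
Read 'b': {q5} → {q2, q5}.
Read 'a': {q2, q5} → {q0, q1}.
Read 'b': {q0, q1} → {q0, q2, q4, q5}.
Read 'b': {q0, q2, q4, q5} → {q2, q3, q5, q6}.
The final set {q2, q3, q5, q6} contains the accepting state q6.

Yes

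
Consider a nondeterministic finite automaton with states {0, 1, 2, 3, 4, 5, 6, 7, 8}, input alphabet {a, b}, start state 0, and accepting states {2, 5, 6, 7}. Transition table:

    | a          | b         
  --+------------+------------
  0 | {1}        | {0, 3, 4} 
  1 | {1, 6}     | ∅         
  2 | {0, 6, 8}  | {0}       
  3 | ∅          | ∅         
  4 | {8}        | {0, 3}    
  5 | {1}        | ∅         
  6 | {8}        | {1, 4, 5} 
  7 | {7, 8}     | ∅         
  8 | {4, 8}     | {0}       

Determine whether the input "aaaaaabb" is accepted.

No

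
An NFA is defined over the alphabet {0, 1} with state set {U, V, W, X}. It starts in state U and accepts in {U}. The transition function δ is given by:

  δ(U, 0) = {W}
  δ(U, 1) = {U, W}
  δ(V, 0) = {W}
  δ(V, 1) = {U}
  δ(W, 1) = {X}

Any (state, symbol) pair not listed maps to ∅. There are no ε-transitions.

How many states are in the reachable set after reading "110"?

1

Start in {U}.
Read '1': {U} → {U, W}.
Read '1': {U, W} → {U, W, X}.
Read '0': {U, W, X} → {W}.
That set has 1 state.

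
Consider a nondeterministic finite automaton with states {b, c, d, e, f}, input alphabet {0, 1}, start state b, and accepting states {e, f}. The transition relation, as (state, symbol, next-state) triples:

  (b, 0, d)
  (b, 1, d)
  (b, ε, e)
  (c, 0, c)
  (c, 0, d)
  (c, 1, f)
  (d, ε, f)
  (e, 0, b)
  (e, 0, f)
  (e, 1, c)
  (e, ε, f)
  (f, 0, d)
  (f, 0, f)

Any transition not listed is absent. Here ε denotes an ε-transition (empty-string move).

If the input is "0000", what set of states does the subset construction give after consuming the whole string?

{b, d, e, f}

Start: ε-closure({b}) = {b, e, f}.
Read '0': b→{d}, e→{b, f}, f→{d, f}; union {b, d, f}; ε-closure = {b, d, e, f}.
Read '0': b→{d}, d→∅, e→{b, f}, f→{d, f}; union {b, d, f}; ε-closure = {b, d, e, f}.
Read '0': b→{d}, d→∅, e→{b, f}, f→{d, f}; union {b, d, f}; ε-closure = {b, d, e, f}.
Read '0': b→{d}, d→∅, e→{b, f}, f→{d, f}; union {b, d, f}; ε-closure = {b, d, e, f}.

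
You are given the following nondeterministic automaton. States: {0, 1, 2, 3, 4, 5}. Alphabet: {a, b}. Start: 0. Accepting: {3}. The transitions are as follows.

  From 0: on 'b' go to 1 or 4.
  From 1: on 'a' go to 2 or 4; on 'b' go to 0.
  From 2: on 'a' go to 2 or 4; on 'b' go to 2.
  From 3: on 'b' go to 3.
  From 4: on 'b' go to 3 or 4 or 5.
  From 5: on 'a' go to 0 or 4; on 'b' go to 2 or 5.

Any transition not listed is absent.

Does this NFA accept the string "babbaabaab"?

Yes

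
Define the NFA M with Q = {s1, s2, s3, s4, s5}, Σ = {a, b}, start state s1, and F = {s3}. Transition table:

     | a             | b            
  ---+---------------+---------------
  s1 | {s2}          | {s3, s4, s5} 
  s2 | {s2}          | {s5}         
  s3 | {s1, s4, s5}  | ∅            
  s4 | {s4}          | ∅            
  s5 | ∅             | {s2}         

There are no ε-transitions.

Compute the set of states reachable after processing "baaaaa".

{s2, s4}

Start in {s1}.
Read 'b': s1→{s3, s4, s5}; now {s3, s4, s5}.
Read 'a': s3→{s1, s4, s5}, s4→{s4}, s5→∅; now {s1, s4, s5}.
Read 'a': s1→{s2}, s4→{s4}, s5→∅; now {s2, s4}.
Read 'a': s2→{s2}, s4→{s4}; now {s2, s4}.
Read 'a': s2→{s2}, s4→{s4}; now {s2, s4}.
Read 'a': s2→{s2}, s4→{s4}; now {s2, s4}.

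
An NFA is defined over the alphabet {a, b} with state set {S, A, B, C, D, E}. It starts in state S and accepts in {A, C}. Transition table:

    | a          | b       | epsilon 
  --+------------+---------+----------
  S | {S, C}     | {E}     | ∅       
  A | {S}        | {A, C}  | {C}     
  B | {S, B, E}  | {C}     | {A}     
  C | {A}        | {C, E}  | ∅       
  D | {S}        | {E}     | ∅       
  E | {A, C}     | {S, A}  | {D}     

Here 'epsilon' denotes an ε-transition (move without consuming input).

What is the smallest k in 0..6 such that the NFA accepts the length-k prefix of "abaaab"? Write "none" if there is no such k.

Start in {S}.
Read 'a': {S} → {S, C}.
None of the earlier sets intersect F, but {S, C} does.

1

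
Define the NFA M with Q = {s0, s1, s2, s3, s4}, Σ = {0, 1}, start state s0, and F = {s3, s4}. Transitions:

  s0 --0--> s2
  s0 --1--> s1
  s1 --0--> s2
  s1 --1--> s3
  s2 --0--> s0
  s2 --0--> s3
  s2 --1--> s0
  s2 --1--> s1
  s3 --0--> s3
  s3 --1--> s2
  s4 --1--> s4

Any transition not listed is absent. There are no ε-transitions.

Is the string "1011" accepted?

Yes

Start in {s0}.
Read '1': s0→{s1}; now {s1}.
Read '0': s1→{s2}; now {s2}.
Read '1': s2→{s0, s1}; now {s0, s1}.
Read '1': s0→{s1}, s1→{s3}; now {s1, s3}.
The final set {s1, s3} contains the accepting state s3.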